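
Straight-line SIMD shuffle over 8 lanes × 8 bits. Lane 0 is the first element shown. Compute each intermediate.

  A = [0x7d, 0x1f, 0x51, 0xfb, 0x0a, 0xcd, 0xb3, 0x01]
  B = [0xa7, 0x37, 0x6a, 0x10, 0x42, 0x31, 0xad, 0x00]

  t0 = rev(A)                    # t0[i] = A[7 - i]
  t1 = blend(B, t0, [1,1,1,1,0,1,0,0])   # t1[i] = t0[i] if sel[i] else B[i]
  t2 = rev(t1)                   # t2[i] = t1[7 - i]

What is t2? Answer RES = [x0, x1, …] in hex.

RES = [0x00, 0xad, 0x51, 0x42, 0x0a, 0xcd, 0xb3, 0x01]

t0 = [0x01, 0xb3, 0xcd, 0x0a, 0xfb, 0x51, 0x1f, 0x7d]
t1 = [0x01, 0xb3, 0xcd, 0x0a, 0x42, 0x51, 0xad, 0x00]
t2 = [0x00, 0xad, 0x51, 0x42, 0x0a, 0xcd, 0xb3, 0x01]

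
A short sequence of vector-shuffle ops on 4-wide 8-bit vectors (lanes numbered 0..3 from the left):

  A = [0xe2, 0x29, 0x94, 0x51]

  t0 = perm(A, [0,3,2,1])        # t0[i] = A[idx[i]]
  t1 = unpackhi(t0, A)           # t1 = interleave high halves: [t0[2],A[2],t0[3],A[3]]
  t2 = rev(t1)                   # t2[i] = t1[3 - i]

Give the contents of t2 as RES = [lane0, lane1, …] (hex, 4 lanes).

RES = [0x51, 0x29, 0x94, 0x94]

t0 = [0xe2, 0x51, 0x94, 0x29]
t1 = [0x94, 0x94, 0x29, 0x51]
t2 = [0x51, 0x29, 0x94, 0x94]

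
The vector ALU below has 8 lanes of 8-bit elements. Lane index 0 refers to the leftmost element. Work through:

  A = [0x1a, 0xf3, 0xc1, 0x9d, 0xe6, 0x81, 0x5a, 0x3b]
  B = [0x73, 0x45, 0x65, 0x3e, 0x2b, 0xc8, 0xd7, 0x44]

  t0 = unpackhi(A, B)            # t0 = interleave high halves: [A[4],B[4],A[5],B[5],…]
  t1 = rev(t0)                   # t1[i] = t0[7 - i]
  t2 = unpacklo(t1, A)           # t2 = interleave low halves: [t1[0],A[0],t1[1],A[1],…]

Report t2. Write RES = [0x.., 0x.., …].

  t0: e6 2b 81 c8 5a d7 3b 44
  t1: 44 3b d7 5a c8 81 2b e6
  t2: 44 1a 3b f3 d7 c1 5a 9d

RES = [0x44, 0x1a, 0x3b, 0xf3, 0xd7, 0xc1, 0x5a, 0x9d]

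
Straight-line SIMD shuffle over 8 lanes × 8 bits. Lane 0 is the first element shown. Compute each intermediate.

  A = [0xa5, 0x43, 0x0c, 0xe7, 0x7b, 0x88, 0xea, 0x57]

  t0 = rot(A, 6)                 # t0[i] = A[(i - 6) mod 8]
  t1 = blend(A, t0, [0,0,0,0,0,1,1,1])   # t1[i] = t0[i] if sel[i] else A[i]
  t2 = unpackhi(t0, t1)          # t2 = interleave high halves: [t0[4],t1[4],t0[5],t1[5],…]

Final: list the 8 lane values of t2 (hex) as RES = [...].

  t0: 0c e7 7b 88 ea 57 a5 43
  t1: a5 43 0c e7 7b 57 a5 43
  t2: ea 7b 57 57 a5 a5 43 43

RES = [ 0xea  0x7b  0x57  0x57  0xa5  0xa5  0x43  0x43 ]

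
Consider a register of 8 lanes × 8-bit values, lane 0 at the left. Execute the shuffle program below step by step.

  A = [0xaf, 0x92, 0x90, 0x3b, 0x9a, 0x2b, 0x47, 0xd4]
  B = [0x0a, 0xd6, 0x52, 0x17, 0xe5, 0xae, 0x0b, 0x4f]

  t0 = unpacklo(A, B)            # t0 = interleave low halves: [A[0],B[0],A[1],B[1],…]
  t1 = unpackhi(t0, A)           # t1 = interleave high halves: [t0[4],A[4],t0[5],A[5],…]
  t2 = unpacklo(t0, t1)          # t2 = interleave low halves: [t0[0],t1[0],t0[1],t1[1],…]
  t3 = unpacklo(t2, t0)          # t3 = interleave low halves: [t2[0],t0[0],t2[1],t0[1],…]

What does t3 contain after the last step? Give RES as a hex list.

RES = [ 0xaf  0xaf  0x90  0x0a  0x0a  0x92  0x9a  0xd6 ]

t0 = [0xaf, 0x0a, 0x92, 0xd6, 0x90, 0x52, 0x3b, 0x17]
t1 = [0x90, 0x9a, 0x52, 0x2b, 0x3b, 0x47, 0x17, 0xd4]
t2 = [0xaf, 0x90, 0x0a, 0x9a, 0x92, 0x52, 0xd6, 0x2b]
t3 = [0xaf, 0xaf, 0x90, 0x0a, 0x0a, 0x92, 0x9a, 0xd6]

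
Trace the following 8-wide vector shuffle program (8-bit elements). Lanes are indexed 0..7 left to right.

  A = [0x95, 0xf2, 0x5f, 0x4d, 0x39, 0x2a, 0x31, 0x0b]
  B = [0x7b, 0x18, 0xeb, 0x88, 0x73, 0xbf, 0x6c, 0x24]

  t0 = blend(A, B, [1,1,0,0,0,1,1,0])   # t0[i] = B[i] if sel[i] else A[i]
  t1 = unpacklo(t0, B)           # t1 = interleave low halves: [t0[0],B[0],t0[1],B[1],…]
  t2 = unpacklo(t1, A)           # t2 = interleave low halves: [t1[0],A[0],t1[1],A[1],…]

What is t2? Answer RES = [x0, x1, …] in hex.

  t0: 7b 18 5f 4d 39 bf 6c 0b
  t1: 7b 7b 18 18 5f eb 4d 88
  t2: 7b 95 7b f2 18 5f 18 4d

RES = [ 0x7b  0x95  0x7b  0xf2  0x18  0x5f  0x18  0x4d ]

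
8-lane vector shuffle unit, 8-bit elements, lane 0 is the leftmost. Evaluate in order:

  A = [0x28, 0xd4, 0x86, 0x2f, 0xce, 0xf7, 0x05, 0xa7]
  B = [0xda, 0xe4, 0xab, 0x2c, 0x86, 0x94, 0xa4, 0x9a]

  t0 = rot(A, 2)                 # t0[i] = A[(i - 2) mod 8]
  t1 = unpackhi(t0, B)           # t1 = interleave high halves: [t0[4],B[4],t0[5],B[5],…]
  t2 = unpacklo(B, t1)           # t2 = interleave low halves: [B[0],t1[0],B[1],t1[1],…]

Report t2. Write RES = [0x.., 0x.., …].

RES = [ 0xda  0x86  0xe4  0x86  0xab  0x2f  0x2c  0x94 ]

→ t0 |05|a7|28|d4|86|2f|ce|f7|
→ t1 |86|86|2f|94|ce|a4|f7|9a|
→ t2 |da|86|e4|86|ab|2f|2c|94|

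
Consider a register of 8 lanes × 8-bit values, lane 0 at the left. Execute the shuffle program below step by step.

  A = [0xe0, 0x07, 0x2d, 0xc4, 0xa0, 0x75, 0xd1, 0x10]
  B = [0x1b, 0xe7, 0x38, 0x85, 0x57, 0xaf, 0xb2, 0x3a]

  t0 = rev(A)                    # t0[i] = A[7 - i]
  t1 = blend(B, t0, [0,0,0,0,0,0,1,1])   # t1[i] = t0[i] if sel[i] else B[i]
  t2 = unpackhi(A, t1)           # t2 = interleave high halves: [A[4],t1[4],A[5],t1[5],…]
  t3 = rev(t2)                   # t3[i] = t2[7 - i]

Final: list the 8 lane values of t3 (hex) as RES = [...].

  t0: 10 d1 75 a0 c4 2d 07 e0
  t1: 1b e7 38 85 57 af 07 e0
  t2: a0 57 75 af d1 07 10 e0
  t3: e0 10 07 d1 af 75 57 a0

RES = [ 0xe0  0x10  0x07  0xd1  0xaf  0x75  0x57  0xa0 ]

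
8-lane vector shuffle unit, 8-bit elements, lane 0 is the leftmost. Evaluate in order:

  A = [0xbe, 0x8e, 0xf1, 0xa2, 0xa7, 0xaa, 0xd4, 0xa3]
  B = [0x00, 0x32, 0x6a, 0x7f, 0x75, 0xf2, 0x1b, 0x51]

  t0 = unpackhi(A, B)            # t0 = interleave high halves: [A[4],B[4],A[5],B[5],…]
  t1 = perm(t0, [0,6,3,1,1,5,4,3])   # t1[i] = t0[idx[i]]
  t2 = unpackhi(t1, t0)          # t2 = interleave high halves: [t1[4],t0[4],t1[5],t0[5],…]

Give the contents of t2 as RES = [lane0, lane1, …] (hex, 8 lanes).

t0 = [0xa7, 0x75, 0xaa, 0xf2, 0xd4, 0x1b, 0xa3, 0x51]
t1 = [0xa7, 0xa3, 0xf2, 0x75, 0x75, 0x1b, 0xd4, 0xf2]
t2 = [0x75, 0xd4, 0x1b, 0x1b, 0xd4, 0xa3, 0xf2, 0x51]

RES = [ 0x75  0xd4  0x1b  0x1b  0xd4  0xa3  0xf2  0x51 ]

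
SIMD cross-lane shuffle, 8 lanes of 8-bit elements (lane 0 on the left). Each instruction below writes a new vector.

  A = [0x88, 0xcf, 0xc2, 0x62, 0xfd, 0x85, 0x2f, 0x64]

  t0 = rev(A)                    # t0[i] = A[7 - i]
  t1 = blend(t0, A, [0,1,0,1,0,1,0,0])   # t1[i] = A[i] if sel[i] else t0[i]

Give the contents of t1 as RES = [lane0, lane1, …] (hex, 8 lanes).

RES = [ 0x64  0xcf  0x85  0x62  0x62  0x85  0xcf  0x88 ]

  t0: 64 2f 85 fd 62 c2 cf 88
  t1: 64 cf 85 62 62 85 cf 88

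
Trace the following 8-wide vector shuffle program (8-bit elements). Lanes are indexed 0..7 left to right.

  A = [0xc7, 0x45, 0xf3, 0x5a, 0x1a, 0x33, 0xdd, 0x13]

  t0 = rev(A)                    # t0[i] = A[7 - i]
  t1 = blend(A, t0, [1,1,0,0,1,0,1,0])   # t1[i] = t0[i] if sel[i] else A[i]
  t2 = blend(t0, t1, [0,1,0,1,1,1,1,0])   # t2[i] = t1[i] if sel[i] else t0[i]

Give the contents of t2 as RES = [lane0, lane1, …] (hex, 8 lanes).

RES = [0x13, 0xdd, 0x33, 0x5a, 0x5a, 0x33, 0x45, 0xc7]

→ t0 |13|dd|33|1a|5a|f3|45|c7|
→ t1 |13|dd|f3|5a|5a|33|45|13|
→ t2 |13|dd|33|5a|5a|33|45|c7|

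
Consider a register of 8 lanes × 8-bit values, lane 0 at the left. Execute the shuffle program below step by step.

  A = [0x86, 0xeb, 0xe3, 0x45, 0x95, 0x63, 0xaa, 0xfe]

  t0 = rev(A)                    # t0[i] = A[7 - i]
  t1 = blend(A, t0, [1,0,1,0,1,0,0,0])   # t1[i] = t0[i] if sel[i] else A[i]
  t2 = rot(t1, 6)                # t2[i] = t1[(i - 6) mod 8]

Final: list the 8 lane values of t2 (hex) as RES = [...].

t0 = [0xfe, 0xaa, 0x63, 0x95, 0x45, 0xe3, 0xeb, 0x86]
t1 = [0xfe, 0xeb, 0x63, 0x45, 0x45, 0x63, 0xaa, 0xfe]
t2 = [0x63, 0x45, 0x45, 0x63, 0xaa, 0xfe, 0xfe, 0xeb]

RES = [0x63, 0x45, 0x45, 0x63, 0xaa, 0xfe, 0xfe, 0xeb]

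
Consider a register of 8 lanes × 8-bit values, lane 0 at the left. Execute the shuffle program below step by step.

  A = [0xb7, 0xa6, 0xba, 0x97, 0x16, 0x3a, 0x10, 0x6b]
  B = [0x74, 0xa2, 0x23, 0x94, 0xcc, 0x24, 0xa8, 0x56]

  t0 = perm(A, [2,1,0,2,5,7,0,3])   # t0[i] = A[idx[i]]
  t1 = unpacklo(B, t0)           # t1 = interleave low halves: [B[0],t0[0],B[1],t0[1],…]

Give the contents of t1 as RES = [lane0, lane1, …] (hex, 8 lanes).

→ t0 |ba|a6|b7|ba|3a|6b|b7|97|
→ t1 |74|ba|a2|a6|23|b7|94|ba|

RES = [0x74, 0xba, 0xa2, 0xa6, 0x23, 0xb7, 0x94, 0xba]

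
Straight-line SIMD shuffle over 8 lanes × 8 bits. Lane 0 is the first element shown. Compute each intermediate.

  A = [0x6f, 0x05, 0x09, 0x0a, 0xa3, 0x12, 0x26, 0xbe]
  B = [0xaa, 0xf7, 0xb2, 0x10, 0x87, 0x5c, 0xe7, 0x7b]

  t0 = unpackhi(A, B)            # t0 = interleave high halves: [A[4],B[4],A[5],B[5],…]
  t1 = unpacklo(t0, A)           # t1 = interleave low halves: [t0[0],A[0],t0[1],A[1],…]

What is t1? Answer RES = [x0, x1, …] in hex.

→ t0 |a3|87|12|5c|26|e7|be|7b|
→ t1 |a3|6f|87|05|12|09|5c|0a|

RES = [0xa3, 0x6f, 0x87, 0x05, 0x12, 0x09, 0x5c, 0x0a]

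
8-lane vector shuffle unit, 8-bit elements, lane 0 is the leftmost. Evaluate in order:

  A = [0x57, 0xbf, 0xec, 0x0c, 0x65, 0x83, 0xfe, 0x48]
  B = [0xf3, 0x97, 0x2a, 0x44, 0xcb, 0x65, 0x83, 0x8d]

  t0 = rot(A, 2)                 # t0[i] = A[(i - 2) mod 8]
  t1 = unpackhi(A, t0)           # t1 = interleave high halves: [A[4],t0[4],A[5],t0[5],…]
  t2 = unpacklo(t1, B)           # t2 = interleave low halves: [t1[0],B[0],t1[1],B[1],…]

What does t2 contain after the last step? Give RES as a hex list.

t0 = [0xfe, 0x48, 0x57, 0xbf, 0xec, 0x0c, 0x65, 0x83]
t1 = [0x65, 0xec, 0x83, 0x0c, 0xfe, 0x65, 0x48, 0x83]
t2 = [0x65, 0xf3, 0xec, 0x97, 0x83, 0x2a, 0x0c, 0x44]

RES = [ 0x65  0xf3  0xec  0x97  0x83  0x2a  0x0c  0x44 ]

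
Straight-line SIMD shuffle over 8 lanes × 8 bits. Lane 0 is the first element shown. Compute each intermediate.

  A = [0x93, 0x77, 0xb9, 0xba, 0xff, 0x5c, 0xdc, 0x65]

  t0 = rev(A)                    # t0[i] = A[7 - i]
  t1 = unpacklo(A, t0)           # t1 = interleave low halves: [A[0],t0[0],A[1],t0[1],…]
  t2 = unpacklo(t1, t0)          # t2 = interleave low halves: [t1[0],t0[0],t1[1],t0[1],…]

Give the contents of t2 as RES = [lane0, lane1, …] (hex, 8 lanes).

RES = [0x93, 0x65, 0x65, 0xdc, 0x77, 0x5c, 0xdc, 0xff]

  t0: 65 dc 5c ff ba b9 77 93
  t1: 93 65 77 dc b9 5c ba ff
  t2: 93 65 65 dc 77 5c dc ff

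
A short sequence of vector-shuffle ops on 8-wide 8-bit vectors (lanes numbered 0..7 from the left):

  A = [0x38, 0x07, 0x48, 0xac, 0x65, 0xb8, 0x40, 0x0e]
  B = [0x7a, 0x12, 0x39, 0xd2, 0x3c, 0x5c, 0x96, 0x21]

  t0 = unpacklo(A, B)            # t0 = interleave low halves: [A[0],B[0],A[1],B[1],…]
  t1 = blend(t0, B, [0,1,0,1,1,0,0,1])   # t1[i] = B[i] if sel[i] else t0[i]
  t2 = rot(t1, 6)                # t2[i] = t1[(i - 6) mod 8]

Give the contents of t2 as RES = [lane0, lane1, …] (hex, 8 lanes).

RES = [ 0x07  0xd2  0x3c  0x39  0xac  0x21  0x38  0x12 ]

t0 = [0x38, 0x7a, 0x07, 0x12, 0x48, 0x39, 0xac, 0xd2]
t1 = [0x38, 0x12, 0x07, 0xd2, 0x3c, 0x39, 0xac, 0x21]
t2 = [0x07, 0xd2, 0x3c, 0x39, 0xac, 0x21, 0x38, 0x12]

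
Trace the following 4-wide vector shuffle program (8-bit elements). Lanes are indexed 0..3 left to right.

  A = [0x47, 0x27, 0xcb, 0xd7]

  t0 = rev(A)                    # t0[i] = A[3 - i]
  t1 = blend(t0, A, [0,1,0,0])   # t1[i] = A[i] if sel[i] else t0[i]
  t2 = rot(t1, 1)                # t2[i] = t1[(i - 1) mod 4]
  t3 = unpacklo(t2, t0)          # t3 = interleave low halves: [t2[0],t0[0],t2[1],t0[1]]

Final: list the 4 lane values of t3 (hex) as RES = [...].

t0 = [0xd7, 0xcb, 0x27, 0x47]
t1 = [0xd7, 0x27, 0x27, 0x47]
t2 = [0x47, 0xd7, 0x27, 0x27]
t3 = [0x47, 0xd7, 0xd7, 0xcb]

RES = [ 0x47  0xd7  0xd7  0xcb ]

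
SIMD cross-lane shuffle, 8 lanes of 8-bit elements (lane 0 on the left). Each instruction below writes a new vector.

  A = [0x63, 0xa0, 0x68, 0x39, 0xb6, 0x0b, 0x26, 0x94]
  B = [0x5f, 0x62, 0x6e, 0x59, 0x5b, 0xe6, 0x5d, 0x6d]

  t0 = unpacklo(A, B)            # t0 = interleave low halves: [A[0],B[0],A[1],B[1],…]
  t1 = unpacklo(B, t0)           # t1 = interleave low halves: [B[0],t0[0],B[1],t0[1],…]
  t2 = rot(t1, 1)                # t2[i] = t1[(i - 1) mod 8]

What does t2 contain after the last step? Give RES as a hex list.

RES = [0x62, 0x5f, 0x63, 0x62, 0x5f, 0x6e, 0xa0, 0x59]

t0 = [0x63, 0x5f, 0xa0, 0x62, 0x68, 0x6e, 0x39, 0x59]
t1 = [0x5f, 0x63, 0x62, 0x5f, 0x6e, 0xa0, 0x59, 0x62]
t2 = [0x62, 0x5f, 0x63, 0x62, 0x5f, 0x6e, 0xa0, 0x59]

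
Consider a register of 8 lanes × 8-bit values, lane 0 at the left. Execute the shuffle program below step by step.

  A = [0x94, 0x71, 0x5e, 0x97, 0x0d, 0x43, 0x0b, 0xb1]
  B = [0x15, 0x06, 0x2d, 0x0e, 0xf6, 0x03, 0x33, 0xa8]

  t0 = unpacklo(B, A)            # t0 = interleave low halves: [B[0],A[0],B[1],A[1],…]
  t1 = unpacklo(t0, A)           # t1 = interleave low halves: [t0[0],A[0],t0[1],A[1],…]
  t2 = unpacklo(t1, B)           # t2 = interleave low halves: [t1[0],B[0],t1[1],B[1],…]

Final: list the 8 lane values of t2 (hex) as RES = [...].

t0 = [0x15, 0x94, 0x06, 0x71, 0x2d, 0x5e, 0x0e, 0x97]
t1 = [0x15, 0x94, 0x94, 0x71, 0x06, 0x5e, 0x71, 0x97]
t2 = [0x15, 0x15, 0x94, 0x06, 0x94, 0x2d, 0x71, 0x0e]

RES = [0x15, 0x15, 0x94, 0x06, 0x94, 0x2d, 0x71, 0x0e]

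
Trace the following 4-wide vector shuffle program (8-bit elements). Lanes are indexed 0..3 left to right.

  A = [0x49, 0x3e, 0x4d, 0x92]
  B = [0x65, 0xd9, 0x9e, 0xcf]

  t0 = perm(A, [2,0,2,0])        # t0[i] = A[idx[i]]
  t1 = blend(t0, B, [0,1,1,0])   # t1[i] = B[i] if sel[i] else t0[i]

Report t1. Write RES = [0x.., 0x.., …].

RES = [ 0x4d  0xd9  0x9e  0x49 ]

  t0: 4d 49 4d 49
  t1: 4d d9 9e 49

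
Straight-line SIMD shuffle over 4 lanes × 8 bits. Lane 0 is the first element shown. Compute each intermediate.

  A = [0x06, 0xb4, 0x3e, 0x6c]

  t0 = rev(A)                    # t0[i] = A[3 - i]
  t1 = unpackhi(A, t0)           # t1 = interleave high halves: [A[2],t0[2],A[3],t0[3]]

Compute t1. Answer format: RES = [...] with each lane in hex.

RES = [0x3e, 0xb4, 0x6c, 0x06]

→ t0 |6c|3e|b4|06|
→ t1 |3e|b4|6c|06|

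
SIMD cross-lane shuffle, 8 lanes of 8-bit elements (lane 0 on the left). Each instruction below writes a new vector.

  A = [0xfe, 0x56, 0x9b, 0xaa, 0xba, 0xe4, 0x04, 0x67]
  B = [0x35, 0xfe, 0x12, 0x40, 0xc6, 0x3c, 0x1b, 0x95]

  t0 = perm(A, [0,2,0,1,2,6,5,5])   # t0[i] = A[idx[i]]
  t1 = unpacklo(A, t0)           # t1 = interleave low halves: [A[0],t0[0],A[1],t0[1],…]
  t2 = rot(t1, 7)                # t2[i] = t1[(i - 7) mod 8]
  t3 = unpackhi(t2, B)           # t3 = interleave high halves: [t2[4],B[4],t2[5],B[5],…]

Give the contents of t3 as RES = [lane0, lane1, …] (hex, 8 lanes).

  t0: fe 9b fe 56 9b 04 e4 e4
  t1: fe fe 56 9b 9b fe aa 56
  t2: fe 56 9b 9b fe aa 56 fe
  t3: fe c6 aa 3c 56 1b fe 95

RES = [ 0xfe  0xc6  0xaa  0x3c  0x56  0x1b  0xfe  0x95 ]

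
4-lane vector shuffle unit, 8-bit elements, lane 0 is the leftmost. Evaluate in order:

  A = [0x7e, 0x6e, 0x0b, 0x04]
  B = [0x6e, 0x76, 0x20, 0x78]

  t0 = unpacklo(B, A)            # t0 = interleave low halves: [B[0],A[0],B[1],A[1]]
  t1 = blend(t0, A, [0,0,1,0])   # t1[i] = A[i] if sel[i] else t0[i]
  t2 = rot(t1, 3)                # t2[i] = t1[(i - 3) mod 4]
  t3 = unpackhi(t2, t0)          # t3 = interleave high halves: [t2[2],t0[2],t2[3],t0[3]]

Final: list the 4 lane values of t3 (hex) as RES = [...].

→ t0 |6e|7e|76|6e|
→ t1 |6e|7e|0b|6e|
→ t2 |7e|0b|6e|6e|
→ t3 |6e|76|6e|6e|

RES = [0x6e, 0x76, 0x6e, 0x6e]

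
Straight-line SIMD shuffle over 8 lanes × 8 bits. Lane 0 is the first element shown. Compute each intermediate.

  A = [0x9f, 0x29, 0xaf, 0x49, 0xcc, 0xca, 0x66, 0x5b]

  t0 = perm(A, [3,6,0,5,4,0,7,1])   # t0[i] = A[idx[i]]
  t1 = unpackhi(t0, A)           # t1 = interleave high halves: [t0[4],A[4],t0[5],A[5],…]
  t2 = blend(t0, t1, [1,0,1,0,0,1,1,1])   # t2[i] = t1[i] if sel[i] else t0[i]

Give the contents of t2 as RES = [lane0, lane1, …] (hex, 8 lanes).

  t0: 49 66 9f ca cc 9f 5b 29
  t1: cc cc 9f ca 5b 66 29 5b
  t2: cc 66 9f ca cc 66 29 5b

RES = [ 0xcc  0x66  0x9f  0xca  0xcc  0x66  0x29  0x5b ]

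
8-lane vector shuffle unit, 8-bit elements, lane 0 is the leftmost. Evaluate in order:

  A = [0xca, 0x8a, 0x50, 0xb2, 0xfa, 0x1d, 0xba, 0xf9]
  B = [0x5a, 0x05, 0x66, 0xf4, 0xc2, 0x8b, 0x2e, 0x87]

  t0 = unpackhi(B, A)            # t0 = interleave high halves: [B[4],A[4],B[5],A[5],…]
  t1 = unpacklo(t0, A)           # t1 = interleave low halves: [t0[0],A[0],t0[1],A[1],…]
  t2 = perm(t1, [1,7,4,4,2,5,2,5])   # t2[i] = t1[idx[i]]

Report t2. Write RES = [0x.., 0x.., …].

  t0: c2 fa 8b 1d 2e ba 87 f9
  t1: c2 ca fa 8a 8b 50 1d b2
  t2: ca b2 8b 8b fa 50 fa 50

RES = [0xca, 0xb2, 0x8b, 0x8b, 0xfa, 0x50, 0xfa, 0x50]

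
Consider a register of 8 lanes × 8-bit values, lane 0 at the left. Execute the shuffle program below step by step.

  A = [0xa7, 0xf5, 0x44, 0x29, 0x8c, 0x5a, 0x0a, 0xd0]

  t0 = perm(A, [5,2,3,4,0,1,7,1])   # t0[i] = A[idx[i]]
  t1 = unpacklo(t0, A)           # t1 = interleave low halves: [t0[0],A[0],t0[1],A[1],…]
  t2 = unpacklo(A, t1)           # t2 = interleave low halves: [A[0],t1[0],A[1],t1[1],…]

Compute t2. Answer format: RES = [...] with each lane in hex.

RES = [ 0xa7  0x5a  0xf5  0xa7  0x44  0x44  0x29  0xf5 ]

  t0: 5a 44 29 8c a7 f5 d0 f5
  t1: 5a a7 44 f5 29 44 8c 29
  t2: a7 5a f5 a7 44 44 29 f5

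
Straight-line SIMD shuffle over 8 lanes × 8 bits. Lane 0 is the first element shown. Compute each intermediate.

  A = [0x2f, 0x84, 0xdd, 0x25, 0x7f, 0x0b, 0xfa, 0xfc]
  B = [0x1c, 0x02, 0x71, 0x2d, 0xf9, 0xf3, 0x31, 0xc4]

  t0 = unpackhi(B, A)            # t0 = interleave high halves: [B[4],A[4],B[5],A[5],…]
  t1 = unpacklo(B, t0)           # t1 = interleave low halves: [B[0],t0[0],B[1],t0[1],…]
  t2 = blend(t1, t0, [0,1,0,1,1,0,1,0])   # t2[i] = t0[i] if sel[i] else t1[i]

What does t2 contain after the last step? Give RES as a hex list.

→ t0 |f9|7f|f3|0b|31|fa|c4|fc|
→ t1 |1c|f9|02|7f|71|f3|2d|0b|
→ t2 |1c|7f|02|0b|31|f3|c4|0b|

RES = [ 0x1c  0x7f  0x02  0x0b  0x31  0xf3  0xc4  0x0b ]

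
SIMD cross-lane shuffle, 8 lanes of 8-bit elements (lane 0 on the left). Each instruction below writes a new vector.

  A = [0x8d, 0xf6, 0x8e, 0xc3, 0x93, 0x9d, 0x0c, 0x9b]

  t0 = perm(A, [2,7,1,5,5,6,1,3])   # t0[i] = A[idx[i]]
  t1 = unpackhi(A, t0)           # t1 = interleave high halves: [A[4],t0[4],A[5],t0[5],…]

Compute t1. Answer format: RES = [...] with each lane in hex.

t0 = [0x8e, 0x9b, 0xf6, 0x9d, 0x9d, 0x0c, 0xf6, 0xc3]
t1 = [0x93, 0x9d, 0x9d, 0x0c, 0x0c, 0xf6, 0x9b, 0xc3]

RES = [ 0x93  0x9d  0x9d  0x0c  0x0c  0xf6  0x9b  0xc3 ]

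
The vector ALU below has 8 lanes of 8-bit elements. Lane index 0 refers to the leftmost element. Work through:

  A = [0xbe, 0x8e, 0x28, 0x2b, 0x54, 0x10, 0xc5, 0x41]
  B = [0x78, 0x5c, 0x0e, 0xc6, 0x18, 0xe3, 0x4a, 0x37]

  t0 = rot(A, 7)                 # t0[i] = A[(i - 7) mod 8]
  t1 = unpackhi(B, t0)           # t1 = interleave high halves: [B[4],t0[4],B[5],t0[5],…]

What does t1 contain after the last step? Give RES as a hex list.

→ t0 |8e|28|2b|54|10|c5|41|be|
→ t1 |18|10|e3|c5|4a|41|37|be|

RES = [0x18, 0x10, 0xe3, 0xc5, 0x4a, 0x41, 0x37, 0xbe]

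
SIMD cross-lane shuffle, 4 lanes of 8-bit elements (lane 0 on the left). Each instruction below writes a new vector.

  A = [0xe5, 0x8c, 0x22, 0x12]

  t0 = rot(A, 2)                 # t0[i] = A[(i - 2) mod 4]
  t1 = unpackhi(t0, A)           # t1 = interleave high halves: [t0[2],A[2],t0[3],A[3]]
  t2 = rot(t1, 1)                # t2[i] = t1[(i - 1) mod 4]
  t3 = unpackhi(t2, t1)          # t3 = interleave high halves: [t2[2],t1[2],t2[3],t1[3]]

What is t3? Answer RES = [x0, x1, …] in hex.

RES = [ 0x22  0x8c  0x8c  0x12 ]

→ t0 |22|12|e5|8c|
→ t1 |e5|22|8c|12|
→ t2 |12|e5|22|8c|
→ t3 |22|8c|8c|12|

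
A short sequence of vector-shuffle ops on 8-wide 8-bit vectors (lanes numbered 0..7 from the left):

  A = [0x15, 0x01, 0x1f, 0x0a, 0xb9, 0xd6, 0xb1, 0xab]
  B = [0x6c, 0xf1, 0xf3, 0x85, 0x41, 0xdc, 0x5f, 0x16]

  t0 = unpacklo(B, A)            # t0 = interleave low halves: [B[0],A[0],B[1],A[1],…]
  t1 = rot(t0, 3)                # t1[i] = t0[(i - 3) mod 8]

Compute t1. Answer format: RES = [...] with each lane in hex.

→ t0 |6c|15|f1|01|f3|1f|85|0a|
→ t1 |1f|85|0a|6c|15|f1|01|f3|

RES = [0x1f, 0x85, 0x0a, 0x6c, 0x15, 0xf1, 0x01, 0xf3]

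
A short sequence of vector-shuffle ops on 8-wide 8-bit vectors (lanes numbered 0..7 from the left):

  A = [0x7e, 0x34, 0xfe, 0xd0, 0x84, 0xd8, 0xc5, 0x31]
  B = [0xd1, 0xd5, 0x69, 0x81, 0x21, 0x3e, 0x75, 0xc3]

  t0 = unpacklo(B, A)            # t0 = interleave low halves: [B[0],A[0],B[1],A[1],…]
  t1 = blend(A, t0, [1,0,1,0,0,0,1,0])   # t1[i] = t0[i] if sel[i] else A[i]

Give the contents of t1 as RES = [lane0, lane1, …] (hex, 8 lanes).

RES = [0xd1, 0x34, 0xd5, 0xd0, 0x84, 0xd8, 0x81, 0x31]

  t0: d1 7e d5 34 69 fe 81 d0
  t1: d1 34 d5 d0 84 d8 81 31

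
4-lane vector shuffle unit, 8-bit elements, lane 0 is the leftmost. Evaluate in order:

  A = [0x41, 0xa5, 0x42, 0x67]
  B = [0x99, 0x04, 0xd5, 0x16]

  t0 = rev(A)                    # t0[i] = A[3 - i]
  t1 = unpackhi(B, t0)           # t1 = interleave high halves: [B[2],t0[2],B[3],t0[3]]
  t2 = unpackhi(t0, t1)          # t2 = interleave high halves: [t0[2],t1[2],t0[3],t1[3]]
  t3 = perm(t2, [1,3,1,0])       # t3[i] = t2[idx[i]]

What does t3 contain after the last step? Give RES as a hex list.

RES = [0x16, 0x41, 0x16, 0xa5]

→ t0 |67|42|a5|41|
→ t1 |d5|a5|16|41|
→ t2 |a5|16|41|41|
→ t3 |16|41|16|a5|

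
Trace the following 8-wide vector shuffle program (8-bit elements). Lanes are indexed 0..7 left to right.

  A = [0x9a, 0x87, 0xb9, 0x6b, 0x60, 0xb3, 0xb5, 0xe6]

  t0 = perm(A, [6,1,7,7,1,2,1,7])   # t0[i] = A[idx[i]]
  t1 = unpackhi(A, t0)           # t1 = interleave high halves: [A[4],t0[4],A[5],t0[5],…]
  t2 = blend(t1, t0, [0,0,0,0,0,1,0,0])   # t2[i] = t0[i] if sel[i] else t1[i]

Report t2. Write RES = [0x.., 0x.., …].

RES = [ 0x60  0x87  0xb3  0xb9  0xb5  0xb9  0xe6  0xe6 ]

t0 = [0xb5, 0x87, 0xe6, 0xe6, 0x87, 0xb9, 0x87, 0xe6]
t1 = [0x60, 0x87, 0xb3, 0xb9, 0xb5, 0x87, 0xe6, 0xe6]
t2 = [0x60, 0x87, 0xb3, 0xb9, 0xb5, 0xb9, 0xe6, 0xe6]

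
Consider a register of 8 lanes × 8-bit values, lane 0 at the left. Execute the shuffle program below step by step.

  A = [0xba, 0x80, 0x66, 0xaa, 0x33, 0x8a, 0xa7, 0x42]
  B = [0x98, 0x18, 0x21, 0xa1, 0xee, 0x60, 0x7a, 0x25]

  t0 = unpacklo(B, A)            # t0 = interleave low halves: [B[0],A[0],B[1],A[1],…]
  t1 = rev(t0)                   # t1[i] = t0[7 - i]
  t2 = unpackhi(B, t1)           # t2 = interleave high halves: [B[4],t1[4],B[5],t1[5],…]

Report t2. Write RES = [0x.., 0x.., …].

  t0: 98 ba 18 80 21 66 a1 aa
  t1: aa a1 66 21 80 18 ba 98
  t2: ee 80 60 18 7a ba 25 98

RES = [0xee, 0x80, 0x60, 0x18, 0x7a, 0xba, 0x25, 0x98]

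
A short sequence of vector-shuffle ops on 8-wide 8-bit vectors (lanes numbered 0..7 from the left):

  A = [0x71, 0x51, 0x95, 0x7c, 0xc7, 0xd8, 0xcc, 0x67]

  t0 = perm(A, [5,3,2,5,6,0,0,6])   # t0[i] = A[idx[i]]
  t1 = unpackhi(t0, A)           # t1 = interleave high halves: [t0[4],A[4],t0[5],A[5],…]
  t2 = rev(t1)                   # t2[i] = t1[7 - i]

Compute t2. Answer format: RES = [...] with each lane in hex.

  t0: d8 7c 95 d8 cc 71 71 cc
  t1: cc c7 71 d8 71 cc cc 67
  t2: 67 cc cc 71 d8 71 c7 cc

RES = [ 0x67  0xcc  0xcc  0x71  0xd8  0x71  0xc7  0xcc ]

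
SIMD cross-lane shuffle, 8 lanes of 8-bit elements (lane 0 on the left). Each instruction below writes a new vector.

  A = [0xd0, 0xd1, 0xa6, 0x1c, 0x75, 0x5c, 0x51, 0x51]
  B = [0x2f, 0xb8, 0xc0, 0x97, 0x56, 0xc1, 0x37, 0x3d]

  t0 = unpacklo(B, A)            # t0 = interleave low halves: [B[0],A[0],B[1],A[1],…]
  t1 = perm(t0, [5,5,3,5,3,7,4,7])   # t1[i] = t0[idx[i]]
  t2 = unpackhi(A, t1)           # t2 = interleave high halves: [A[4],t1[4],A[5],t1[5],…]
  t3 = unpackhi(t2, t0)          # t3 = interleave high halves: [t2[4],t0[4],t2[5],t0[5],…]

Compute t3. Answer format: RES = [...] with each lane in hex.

  t0: 2f d0 b8 d1 c0 a6 97 1c
  t1: a6 a6 d1 a6 d1 1c c0 1c
  t2: 75 d1 5c 1c 51 c0 51 1c
  t3: 51 c0 c0 a6 51 97 1c 1c

RES = [ 0x51  0xc0  0xc0  0xa6  0x51  0x97  0x1c  0x1c ]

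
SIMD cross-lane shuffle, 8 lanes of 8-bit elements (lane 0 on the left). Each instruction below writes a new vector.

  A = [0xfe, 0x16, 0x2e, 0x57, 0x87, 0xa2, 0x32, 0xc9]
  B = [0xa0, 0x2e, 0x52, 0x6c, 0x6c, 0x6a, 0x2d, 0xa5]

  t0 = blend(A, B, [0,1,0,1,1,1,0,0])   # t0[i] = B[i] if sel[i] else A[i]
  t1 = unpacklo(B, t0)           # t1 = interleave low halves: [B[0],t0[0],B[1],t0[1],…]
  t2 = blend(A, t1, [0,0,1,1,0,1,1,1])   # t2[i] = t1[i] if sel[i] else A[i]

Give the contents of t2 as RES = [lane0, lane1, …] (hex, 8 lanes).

t0 = [0xfe, 0x2e, 0x2e, 0x6c, 0x6c, 0x6a, 0x32, 0xc9]
t1 = [0xa0, 0xfe, 0x2e, 0x2e, 0x52, 0x2e, 0x6c, 0x6c]
t2 = [0xfe, 0x16, 0x2e, 0x2e, 0x87, 0x2e, 0x6c, 0x6c]

RES = [ 0xfe  0x16  0x2e  0x2e  0x87  0x2e  0x6c  0x6c ]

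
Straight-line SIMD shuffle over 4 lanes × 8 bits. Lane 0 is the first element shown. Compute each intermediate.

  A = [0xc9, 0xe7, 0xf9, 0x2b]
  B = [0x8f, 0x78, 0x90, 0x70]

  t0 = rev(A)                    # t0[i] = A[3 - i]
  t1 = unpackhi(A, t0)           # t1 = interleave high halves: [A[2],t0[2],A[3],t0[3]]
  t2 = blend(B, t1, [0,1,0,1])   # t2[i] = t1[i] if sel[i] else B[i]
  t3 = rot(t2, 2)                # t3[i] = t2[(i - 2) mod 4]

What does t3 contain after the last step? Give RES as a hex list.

→ t0 |2b|f9|e7|c9|
→ t1 |f9|e7|2b|c9|
→ t2 |8f|e7|90|c9|
→ t3 |90|c9|8f|e7|

RES = [ 0x90  0xc9  0x8f  0xe7 ]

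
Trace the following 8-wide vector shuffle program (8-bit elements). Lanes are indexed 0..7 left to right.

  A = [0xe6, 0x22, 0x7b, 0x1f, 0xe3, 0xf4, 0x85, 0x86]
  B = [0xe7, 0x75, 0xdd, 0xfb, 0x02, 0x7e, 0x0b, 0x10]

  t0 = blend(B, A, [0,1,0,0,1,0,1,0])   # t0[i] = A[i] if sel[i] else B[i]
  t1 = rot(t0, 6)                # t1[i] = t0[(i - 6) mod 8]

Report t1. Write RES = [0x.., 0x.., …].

t0 = [0xe7, 0x22, 0xdd, 0xfb, 0xe3, 0x7e, 0x85, 0x10]
t1 = [0xdd, 0xfb, 0xe3, 0x7e, 0x85, 0x10, 0xe7, 0x22]

RES = [ 0xdd  0xfb  0xe3  0x7e  0x85  0x10  0xe7  0x22 ]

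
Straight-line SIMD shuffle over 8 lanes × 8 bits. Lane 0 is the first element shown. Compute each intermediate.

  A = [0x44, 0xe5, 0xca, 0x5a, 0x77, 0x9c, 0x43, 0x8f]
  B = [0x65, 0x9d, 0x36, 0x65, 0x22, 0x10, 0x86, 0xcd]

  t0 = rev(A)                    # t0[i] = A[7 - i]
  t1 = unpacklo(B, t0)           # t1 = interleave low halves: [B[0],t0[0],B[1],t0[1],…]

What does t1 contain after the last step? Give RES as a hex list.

RES = [ 0x65  0x8f  0x9d  0x43  0x36  0x9c  0x65  0x77 ]

t0 = [0x8f, 0x43, 0x9c, 0x77, 0x5a, 0xca, 0xe5, 0x44]
t1 = [0x65, 0x8f, 0x9d, 0x43, 0x36, 0x9c, 0x65, 0x77]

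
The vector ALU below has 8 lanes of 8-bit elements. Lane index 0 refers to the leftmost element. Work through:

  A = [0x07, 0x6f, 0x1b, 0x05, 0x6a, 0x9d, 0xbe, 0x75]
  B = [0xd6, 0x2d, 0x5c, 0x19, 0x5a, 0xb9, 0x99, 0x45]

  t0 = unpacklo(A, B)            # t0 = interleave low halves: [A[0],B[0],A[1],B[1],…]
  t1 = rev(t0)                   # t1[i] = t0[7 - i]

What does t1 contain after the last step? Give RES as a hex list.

→ t0 |07|d6|6f|2d|1b|5c|05|19|
→ t1 |19|05|5c|1b|2d|6f|d6|07|

RES = [0x19, 0x05, 0x5c, 0x1b, 0x2d, 0x6f, 0xd6, 0x07]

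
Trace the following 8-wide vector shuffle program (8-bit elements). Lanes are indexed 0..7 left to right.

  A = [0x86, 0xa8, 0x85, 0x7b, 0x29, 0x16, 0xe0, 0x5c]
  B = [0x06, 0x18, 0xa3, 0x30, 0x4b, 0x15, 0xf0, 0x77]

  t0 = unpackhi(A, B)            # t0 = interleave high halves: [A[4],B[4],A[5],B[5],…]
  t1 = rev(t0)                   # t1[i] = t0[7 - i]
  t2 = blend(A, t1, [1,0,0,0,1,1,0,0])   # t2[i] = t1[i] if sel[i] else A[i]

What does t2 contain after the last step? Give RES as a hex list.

RES = [ 0x77  0xa8  0x85  0x7b  0x15  0x16  0xe0  0x5c ]

→ t0 |29|4b|16|15|e0|f0|5c|77|
→ t1 |77|5c|f0|e0|15|16|4b|29|
→ t2 |77|a8|85|7b|15|16|e0|5c|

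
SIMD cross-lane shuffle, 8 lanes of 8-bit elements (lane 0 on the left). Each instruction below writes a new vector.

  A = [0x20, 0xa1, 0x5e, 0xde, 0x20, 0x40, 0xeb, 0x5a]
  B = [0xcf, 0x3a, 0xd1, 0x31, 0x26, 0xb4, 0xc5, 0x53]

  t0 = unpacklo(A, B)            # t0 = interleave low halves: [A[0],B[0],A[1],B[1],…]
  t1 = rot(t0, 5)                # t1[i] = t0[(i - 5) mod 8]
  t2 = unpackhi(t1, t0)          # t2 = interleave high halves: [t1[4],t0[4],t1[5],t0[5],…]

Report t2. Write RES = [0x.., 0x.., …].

→ t0 |20|cf|a1|3a|5e|d1|de|31|
→ t1 |3a|5e|d1|de|31|20|cf|a1|
→ t2 |31|5e|20|d1|cf|de|a1|31|

RES = [ 0x31  0x5e  0x20  0xd1  0xcf  0xde  0xa1  0x31 ]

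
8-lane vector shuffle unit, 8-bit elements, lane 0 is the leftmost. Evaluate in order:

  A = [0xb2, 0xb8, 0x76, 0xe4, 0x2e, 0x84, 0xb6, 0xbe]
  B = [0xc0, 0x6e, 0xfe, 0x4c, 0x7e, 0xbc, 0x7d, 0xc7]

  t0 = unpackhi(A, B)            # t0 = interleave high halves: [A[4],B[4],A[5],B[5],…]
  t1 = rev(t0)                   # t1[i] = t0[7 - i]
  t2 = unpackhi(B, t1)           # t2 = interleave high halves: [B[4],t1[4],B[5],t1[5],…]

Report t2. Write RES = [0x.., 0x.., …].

RES = [0x7e, 0xbc, 0xbc, 0x84, 0x7d, 0x7e, 0xc7, 0x2e]

  t0: 2e 7e 84 bc b6 7d be c7
  t1: c7 be 7d b6 bc 84 7e 2e
  t2: 7e bc bc 84 7d 7e c7 2e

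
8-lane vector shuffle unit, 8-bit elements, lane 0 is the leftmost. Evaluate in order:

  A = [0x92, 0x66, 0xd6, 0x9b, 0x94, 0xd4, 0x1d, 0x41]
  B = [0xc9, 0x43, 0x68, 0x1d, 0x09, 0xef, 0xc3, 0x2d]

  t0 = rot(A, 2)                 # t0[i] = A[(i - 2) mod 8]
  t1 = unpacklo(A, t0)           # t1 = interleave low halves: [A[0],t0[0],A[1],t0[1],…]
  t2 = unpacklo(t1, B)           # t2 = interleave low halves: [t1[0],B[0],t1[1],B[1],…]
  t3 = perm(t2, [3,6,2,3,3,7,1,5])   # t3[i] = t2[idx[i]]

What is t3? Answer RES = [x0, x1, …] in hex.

  t0: 1d 41 92 66 d6 9b 94 d4
  t1: 92 1d 66 41 d6 92 9b 66
  t2: 92 c9 1d 43 66 68 41 1d
  t3: 43 41 1d 43 43 1d c9 68

RES = [ 0x43  0x41  0x1d  0x43  0x43  0x1d  0xc9  0x68 ]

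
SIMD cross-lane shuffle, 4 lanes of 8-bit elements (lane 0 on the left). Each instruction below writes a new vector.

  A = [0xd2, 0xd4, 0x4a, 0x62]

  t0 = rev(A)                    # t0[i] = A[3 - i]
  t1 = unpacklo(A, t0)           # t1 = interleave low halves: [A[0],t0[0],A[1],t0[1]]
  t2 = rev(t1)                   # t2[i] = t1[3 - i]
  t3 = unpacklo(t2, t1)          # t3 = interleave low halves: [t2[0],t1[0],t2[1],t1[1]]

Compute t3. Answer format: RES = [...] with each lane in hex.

RES = [0x4a, 0xd2, 0xd4, 0x62]

t0 = [0x62, 0x4a, 0xd4, 0xd2]
t1 = [0xd2, 0x62, 0xd4, 0x4a]
t2 = [0x4a, 0xd4, 0x62, 0xd2]
t3 = [0x4a, 0xd2, 0xd4, 0x62]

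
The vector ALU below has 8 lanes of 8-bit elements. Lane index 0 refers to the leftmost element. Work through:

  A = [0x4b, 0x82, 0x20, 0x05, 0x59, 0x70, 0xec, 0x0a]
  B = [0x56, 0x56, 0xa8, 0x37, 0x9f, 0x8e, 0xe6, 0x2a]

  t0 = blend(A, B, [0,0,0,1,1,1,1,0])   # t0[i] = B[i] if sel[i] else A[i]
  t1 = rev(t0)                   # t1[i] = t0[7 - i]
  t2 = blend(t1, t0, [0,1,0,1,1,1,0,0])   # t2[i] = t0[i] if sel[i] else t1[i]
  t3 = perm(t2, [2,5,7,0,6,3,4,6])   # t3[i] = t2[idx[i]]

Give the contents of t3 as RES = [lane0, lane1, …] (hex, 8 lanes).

  t0: 4b 82 20 37 9f 8e e6 0a
  t1: 0a e6 8e 9f 37 20 82 4b
  t2: 0a 82 8e 37 9f 8e 82 4b
  t3: 8e 8e 4b 0a 82 37 9f 82

RES = [0x8e, 0x8e, 0x4b, 0x0a, 0x82, 0x37, 0x9f, 0x82]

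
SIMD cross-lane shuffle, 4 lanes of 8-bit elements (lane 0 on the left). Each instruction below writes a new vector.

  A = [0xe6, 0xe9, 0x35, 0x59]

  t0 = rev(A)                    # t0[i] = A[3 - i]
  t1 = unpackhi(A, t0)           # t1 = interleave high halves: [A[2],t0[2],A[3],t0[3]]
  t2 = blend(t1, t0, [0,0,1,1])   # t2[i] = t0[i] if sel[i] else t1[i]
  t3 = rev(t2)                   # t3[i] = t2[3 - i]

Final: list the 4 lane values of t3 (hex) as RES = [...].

RES = [0xe6, 0xe9, 0xe9, 0x35]

t0 = [0x59, 0x35, 0xe9, 0xe6]
t1 = [0x35, 0xe9, 0x59, 0xe6]
t2 = [0x35, 0xe9, 0xe9, 0xe6]
t3 = [0xe6, 0xe9, 0xe9, 0x35]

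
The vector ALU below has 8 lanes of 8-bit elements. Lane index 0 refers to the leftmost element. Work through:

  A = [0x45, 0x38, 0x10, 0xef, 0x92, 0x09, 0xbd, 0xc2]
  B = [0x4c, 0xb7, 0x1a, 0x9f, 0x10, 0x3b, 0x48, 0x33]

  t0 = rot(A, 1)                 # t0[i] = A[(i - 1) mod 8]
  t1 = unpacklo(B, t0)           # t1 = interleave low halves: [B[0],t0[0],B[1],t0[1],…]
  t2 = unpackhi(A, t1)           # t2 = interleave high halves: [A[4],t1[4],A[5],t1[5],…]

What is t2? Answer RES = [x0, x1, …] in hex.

RES = [ 0x92  0x1a  0x09  0x38  0xbd  0x9f  0xc2  0x10 ]

t0 = [0xc2, 0x45, 0x38, 0x10, 0xef, 0x92, 0x09, 0xbd]
t1 = [0x4c, 0xc2, 0xb7, 0x45, 0x1a, 0x38, 0x9f, 0x10]
t2 = [0x92, 0x1a, 0x09, 0x38, 0xbd, 0x9f, 0xc2, 0x10]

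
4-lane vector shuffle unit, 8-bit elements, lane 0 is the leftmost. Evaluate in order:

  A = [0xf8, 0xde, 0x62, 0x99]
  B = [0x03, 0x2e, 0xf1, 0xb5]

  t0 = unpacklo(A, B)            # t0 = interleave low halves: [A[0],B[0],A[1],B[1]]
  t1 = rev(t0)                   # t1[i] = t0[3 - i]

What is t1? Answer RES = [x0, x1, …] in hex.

RES = [ 0x2e  0xde  0x03  0xf8 ]

t0 = [0xf8, 0x03, 0xde, 0x2e]
t1 = [0x2e, 0xde, 0x03, 0xf8]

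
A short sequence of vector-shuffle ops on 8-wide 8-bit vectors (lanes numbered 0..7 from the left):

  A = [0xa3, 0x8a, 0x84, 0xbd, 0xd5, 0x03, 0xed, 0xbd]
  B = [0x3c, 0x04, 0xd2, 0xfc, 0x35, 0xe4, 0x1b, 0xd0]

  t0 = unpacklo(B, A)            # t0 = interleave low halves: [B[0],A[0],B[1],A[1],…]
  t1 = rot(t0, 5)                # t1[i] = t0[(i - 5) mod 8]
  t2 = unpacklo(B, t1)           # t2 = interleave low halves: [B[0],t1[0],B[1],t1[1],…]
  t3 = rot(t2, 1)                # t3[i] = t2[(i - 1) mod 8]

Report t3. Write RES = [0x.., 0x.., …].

  t0: 3c a3 04 8a d2 84 fc bd
  t1: 8a d2 84 fc bd 3c a3 04
  t2: 3c 8a 04 d2 d2 84 fc fc
  t3: fc 3c 8a 04 d2 d2 84 fc

RES = [ 0xfc  0x3c  0x8a  0x04  0xd2  0xd2  0x84  0xfc ]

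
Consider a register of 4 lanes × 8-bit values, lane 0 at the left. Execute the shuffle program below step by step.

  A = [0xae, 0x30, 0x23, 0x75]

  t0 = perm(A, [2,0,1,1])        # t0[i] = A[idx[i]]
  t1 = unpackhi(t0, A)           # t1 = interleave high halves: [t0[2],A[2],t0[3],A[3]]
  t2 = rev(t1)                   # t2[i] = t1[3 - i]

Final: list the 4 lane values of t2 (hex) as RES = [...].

→ t0 |23|ae|30|30|
→ t1 |30|23|30|75|
→ t2 |75|30|23|30|

RES = [0x75, 0x30, 0x23, 0x30]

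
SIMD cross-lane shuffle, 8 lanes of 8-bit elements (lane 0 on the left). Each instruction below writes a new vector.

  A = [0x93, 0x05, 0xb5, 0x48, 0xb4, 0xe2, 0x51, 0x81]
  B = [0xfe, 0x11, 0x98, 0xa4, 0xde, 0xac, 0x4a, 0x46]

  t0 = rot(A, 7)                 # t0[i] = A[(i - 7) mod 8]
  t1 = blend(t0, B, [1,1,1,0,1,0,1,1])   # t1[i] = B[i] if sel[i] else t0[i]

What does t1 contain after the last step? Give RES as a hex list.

RES = [ 0xfe  0x11  0x98  0xb4  0xde  0x51  0x4a  0x46 ]

  t0: 05 b5 48 b4 e2 51 81 93
  t1: fe 11 98 b4 de 51 4a 46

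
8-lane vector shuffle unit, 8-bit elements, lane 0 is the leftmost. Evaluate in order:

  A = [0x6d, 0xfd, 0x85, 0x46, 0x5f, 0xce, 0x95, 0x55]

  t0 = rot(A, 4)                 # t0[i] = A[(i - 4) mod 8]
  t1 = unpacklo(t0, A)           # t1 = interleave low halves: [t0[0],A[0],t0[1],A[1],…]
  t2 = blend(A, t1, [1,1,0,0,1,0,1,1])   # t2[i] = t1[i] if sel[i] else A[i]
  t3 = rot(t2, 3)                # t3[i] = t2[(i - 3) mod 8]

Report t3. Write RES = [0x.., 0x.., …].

t0 = [0x5f, 0xce, 0x95, 0x55, 0x6d, 0xfd, 0x85, 0x46]
t1 = [0x5f, 0x6d, 0xce, 0xfd, 0x95, 0x85, 0x55, 0x46]
t2 = [0x5f, 0x6d, 0x85, 0x46, 0x95, 0xce, 0x55, 0x46]
t3 = [0xce, 0x55, 0x46, 0x5f, 0x6d, 0x85, 0x46, 0x95]

RES = [ 0xce  0x55  0x46  0x5f  0x6d  0x85  0x46  0x95 ]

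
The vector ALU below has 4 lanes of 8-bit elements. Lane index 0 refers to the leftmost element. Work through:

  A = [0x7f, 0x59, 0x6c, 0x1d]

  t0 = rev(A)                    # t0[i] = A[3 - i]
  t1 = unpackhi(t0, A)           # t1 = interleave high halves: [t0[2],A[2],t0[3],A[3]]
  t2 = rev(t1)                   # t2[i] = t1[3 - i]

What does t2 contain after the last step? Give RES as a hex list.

t0 = [0x1d, 0x6c, 0x59, 0x7f]
t1 = [0x59, 0x6c, 0x7f, 0x1d]
t2 = [0x1d, 0x7f, 0x6c, 0x59]

RES = [ 0x1d  0x7f  0x6c  0x59 ]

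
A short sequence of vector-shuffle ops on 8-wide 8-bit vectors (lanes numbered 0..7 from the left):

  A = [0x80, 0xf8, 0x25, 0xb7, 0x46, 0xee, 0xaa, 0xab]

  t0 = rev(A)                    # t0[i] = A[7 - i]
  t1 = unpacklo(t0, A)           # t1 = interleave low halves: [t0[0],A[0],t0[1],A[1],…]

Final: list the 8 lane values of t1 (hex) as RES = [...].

RES = [0xab, 0x80, 0xaa, 0xf8, 0xee, 0x25, 0x46, 0xb7]

  t0: ab aa ee 46 b7 25 f8 80
  t1: ab 80 aa f8 ee 25 46 b7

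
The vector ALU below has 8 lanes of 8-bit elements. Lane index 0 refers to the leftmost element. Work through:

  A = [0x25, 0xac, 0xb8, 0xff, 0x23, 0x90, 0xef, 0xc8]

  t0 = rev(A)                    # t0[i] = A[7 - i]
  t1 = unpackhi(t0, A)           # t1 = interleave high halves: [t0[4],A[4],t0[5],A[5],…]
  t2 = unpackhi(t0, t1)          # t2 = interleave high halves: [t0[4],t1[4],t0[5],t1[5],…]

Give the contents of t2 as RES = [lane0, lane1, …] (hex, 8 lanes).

RES = [ 0xff  0xac  0xb8  0xef  0xac  0x25  0x25  0xc8 ]

t0 = [0xc8, 0xef, 0x90, 0x23, 0xff, 0xb8, 0xac, 0x25]
t1 = [0xff, 0x23, 0xb8, 0x90, 0xac, 0xef, 0x25, 0xc8]
t2 = [0xff, 0xac, 0xb8, 0xef, 0xac, 0x25, 0x25, 0xc8]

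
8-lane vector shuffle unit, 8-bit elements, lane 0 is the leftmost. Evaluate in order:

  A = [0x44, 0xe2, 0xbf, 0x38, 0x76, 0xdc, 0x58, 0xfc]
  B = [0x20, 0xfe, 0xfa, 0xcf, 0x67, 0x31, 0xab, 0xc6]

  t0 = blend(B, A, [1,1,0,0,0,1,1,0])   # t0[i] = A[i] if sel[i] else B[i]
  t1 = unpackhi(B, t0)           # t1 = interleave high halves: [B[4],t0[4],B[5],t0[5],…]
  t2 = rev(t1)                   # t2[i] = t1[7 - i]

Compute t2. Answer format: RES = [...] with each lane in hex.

RES = [ 0xc6  0xc6  0x58  0xab  0xdc  0x31  0x67  0x67 ]

→ t0 |44|e2|fa|cf|67|dc|58|c6|
→ t1 |67|67|31|dc|ab|58|c6|c6|
→ t2 |c6|c6|58|ab|dc|31|67|67|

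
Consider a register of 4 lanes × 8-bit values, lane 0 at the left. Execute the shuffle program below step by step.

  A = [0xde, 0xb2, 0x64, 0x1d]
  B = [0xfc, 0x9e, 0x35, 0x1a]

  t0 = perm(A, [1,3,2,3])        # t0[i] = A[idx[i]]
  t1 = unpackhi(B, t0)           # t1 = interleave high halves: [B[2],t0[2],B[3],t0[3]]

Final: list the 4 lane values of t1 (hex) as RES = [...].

  t0: b2 1d 64 1d
  t1: 35 64 1a 1d

RES = [ 0x35  0x64  0x1a  0x1d ]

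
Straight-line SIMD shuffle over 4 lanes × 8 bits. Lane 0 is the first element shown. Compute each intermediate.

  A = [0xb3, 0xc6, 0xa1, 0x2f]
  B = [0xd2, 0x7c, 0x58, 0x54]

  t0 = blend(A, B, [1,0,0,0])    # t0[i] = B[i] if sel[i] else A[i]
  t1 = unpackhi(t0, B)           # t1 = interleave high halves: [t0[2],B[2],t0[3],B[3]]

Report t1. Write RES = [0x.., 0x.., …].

RES = [ 0xa1  0x58  0x2f  0x54 ]

t0 = [0xd2, 0xc6, 0xa1, 0x2f]
t1 = [0xa1, 0x58, 0x2f, 0x54]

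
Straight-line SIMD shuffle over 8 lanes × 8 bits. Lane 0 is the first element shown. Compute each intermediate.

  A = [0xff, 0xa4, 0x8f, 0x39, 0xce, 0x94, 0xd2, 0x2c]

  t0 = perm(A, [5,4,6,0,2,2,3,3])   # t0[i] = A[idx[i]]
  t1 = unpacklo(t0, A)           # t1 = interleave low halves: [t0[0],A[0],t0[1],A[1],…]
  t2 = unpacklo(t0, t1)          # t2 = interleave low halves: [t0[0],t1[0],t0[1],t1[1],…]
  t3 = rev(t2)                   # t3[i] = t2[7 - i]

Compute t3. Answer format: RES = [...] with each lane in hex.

RES = [ 0xa4  0xff  0xce  0xd2  0xff  0xce  0x94  0x94 ]

  t0: 94 ce d2 ff 8f 8f 39 39
  t1: 94 ff ce a4 d2 8f ff 39
  t2: 94 94 ce ff d2 ce ff a4
  t3: a4 ff ce d2 ff ce 94 94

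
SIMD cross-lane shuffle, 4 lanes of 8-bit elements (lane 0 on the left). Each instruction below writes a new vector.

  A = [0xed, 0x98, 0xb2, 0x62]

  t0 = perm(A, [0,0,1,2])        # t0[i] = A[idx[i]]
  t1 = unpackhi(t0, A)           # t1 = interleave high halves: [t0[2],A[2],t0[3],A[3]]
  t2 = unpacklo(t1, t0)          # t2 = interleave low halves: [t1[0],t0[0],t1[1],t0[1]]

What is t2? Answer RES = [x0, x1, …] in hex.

RES = [ 0x98  0xed  0xb2  0xed ]

  t0: ed ed 98 b2
  t1: 98 b2 b2 62
  t2: 98 ed b2 ed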